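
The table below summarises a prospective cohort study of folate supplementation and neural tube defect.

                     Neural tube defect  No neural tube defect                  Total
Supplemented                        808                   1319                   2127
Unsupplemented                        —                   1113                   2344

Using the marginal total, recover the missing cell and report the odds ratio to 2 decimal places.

The missing cell is in the unexposed row: 2344 − 1113 = 1231.
So a = 808, b = 1319, c = 1231, d = 1113.
OR = (a·d)/(b·c) = (808 × 1113) / (1319 × 1231) = 899304 / 1623689 = 0.55386

0.55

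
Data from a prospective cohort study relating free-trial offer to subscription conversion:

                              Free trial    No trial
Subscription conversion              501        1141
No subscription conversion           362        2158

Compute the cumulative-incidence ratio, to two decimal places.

Reading the table with exposure as columns: a = 501 (Free trial, case), b = 362 (Free trial, non-case), c = 1141 (No trial, case), d = 2158.
Risk in exposed = 501/863 = 0.58053; risk in unexposed = 1141/3299 = 0.34586.
RR = 0.58053 / 0.34586 = 1.67851
The risk among the exposed is 1.68 times that among the unexposed.

1.68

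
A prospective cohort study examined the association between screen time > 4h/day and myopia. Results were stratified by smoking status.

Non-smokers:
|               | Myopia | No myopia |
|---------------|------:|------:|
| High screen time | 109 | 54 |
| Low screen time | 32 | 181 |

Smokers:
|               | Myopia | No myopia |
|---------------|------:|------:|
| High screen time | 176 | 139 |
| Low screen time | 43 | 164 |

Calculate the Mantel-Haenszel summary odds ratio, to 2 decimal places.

6.72

OR_MH = Σ(aᵢdᵢ/nᵢ) / Σ(bᵢcᵢ/nᵢ), where nᵢ is the stratum total.
Stratum 1 (Non-smokers): n = 376; a·d/n = 109·181/376 = 52.4707; b·c/n = 54·32/376 = 4.5957
Stratum 2 (Smokers): n = 522; a·d/n = 176·164/522 = 55.2950; b·c/n = 139·43/522 = 11.4502
OR_MH = (52.4707 + 55.2950) / (4.5957 + 11.4502) = 107.7658 / 16.0459 = 6.71608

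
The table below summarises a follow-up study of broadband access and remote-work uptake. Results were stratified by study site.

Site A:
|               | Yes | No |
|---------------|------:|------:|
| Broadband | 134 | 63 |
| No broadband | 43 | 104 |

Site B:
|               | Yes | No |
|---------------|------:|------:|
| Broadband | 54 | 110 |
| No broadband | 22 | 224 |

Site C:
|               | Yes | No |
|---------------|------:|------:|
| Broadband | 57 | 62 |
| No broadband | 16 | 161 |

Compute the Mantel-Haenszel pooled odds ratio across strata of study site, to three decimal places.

5.898

OR_MH = Σ(aᵢdᵢ/nᵢ) / Σ(bᵢcᵢ/nᵢ), where nᵢ is the stratum total.
Stratum 1 (Site A): n = 344; a·d/n = 134·104/344 = 40.5116; b·c/n = 63·43/344 = 7.8750
Stratum 2 (Site B): n = 410; a·d/n = 54·224/410 = 29.5024; b·c/n = 110·22/410 = 5.9024
Stratum 3 (Site C): n = 296; a·d/n = 57·161/296 = 31.0034; b·c/n = 62·16/296 = 3.3514
OR_MH = (40.5116 + 29.5024 + 31.0034) / (7.8750 + 5.9024 + 3.3514) = 101.0174 / 17.1288 = 5.89752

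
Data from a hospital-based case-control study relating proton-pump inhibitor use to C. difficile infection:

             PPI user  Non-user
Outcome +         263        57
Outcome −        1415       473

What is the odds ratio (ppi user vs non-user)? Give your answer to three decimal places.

Reading the table with exposure as columns: a = 263 (PPI user, case), b = 1415 (PPI user, non-case), c = 57 (Non-user, case), d = 473.
OR = (a·d)/(b·c) = (263 × 473) / (1415 × 57) = 124399 / 80655 = 1.54236
The odds of C. difficile infection are about 1.54 times as high in the ppi user group.

1.542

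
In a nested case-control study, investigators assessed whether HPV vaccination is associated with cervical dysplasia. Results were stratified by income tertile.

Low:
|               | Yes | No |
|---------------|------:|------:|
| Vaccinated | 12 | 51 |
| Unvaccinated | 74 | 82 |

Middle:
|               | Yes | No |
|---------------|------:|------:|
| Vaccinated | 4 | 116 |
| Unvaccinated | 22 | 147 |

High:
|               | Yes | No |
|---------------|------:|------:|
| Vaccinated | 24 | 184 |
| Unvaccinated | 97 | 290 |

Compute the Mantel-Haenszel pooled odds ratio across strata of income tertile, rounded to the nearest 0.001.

0.325

OR_MH = Σ(aᵢdᵢ/nᵢ) / Σ(bᵢcᵢ/nᵢ), where nᵢ is the stratum total.
Stratum 1 (Low): n = 219; a·d/n = 12·82/219 = 4.4932; b·c/n = 51·74/219 = 17.2329
Stratum 2 (Middle): n = 289; a·d/n = 4·147/289 = 2.0346; b·c/n = 116·22/289 = 8.8304
Stratum 3 (High): n = 595; a·d/n = 24·290/595 = 11.6975; b·c/n = 184·97/595 = 29.9966
OR_MH = (4.4932 + 2.0346 + 11.6975) / (17.2329 + 8.8304 + 29.9966) = 18.2252 / 56.0600 = 0.32510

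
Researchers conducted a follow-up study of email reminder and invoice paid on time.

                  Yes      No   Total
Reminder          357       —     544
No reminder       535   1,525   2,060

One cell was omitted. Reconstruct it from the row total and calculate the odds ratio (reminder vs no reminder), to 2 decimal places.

5.44

The missing cell is in the exposed row: 544 − 357 = 187.
So a = 357, b = 187, c = 535, d = 1525.
OR = (a·d)/(b·c) = (357 × 1525) / (187 × 535) = 544425 / 100045 = 5.44180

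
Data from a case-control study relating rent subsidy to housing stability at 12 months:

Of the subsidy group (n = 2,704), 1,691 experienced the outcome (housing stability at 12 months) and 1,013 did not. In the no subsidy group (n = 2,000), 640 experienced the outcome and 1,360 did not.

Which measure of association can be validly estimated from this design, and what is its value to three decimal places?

From the description: a = 1691, b = 1013, c = 640, d = 1360.
This is a case-control study: participants were sampled on outcome status, so risks in the source population cannot be estimated directly — relative risk is not valid here. The odds ratio is the appropriate measure.
OR = (a·d)/(b·c) = (1691 × 1360) / (1013 × 640) = 2299760 / 648320 = 3.54726

3.547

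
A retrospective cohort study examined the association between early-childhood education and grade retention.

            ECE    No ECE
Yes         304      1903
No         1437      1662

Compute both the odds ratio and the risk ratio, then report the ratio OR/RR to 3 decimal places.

0.565

Reading the table with exposure as columns: a = 304 (ECE, case), b = 1437 (ECE, non-case), c = 1903 (No ECE, case), d = 1662.
OR = (304·1662)/(1437·1903) = 505248/2734611 = 0.18476
Risk in exposed = 304/1741 = 0.17461; risk in unexposed = 1903/3565 = 0.53380; RR = 0.32711
OR/RR = 0.18476 / 0.32711 = 0.56482
The outcome is not rare, so the OR lies further from 1 than the RR.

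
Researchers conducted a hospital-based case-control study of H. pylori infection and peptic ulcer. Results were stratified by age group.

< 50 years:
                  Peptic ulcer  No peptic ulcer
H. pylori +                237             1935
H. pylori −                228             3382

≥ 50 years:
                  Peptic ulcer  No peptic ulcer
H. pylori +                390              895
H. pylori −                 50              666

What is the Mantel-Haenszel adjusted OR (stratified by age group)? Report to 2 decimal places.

OR_MH = Σ(aᵢdᵢ/nᵢ) / Σ(bᵢcᵢ/nᵢ), where nᵢ is the stratum total.
Stratum 1 (< 50 years): n = 5782; a·d/n = 237·3382/5782 = 138.6257; b·c/n = 1935·228/5782 = 76.3023
Stratum 2 (≥ 50 years): n = 2001; a·d/n = 390·666/2001 = 129.8051; b·c/n = 895·50/2001 = 22.3638
OR_MH = (138.6257 + 129.8051) / (76.3023 + 22.3638) = 268.4308 / 98.6661 = 2.72060

2.72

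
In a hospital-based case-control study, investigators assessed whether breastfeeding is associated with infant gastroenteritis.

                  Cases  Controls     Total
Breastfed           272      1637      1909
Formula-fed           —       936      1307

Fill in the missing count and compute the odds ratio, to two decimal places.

0.42

The missing cell is in the unexposed row: 1307 − 936 = 371.
So a = 272, b = 1637, c = 371, d = 936.
OR = (a·d)/(b·c) = (272 × 936) / (1637 × 371) = 254592 / 607327 = 0.41920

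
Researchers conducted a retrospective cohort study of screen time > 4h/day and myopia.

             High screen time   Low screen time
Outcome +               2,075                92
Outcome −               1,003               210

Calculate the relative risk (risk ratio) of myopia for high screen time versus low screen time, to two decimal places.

Reading the table with exposure as columns: a = 2075 (High screen time, case), b = 1003 (High screen time, non-case), c = 92 (Low screen time, case), d = 210.
Risk in exposed = 2075/3078 = 0.67414; risk in unexposed = 92/302 = 0.30464.
RR = 0.67414 / 0.30464 = 2.21293
The risk among the exposed is 2.21 times that among the unexposed.

2.21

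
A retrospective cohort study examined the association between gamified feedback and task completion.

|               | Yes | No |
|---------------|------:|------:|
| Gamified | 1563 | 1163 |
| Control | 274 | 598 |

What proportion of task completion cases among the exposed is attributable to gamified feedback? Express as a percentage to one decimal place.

Cells: a = 1563, b = 1163, c = 274, d = 598.
Risk in exposed = 1563/2726 = 0.57337; risk in unexposed = 274/872 = 0.31422.
RR = 0.57337/0.31422 = 1.82473
AR% = (RR − 1)/RR × 100 = (1.82473 − 1)/1.82473 × 100 = 45.1974%

45.2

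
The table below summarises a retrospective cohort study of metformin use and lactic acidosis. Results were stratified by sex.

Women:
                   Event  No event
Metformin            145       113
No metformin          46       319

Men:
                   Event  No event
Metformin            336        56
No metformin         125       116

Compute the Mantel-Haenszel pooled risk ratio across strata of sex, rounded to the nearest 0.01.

RR_MH = Σ(aᵢ·n₀ᵢ/nᵢ) / Σ(cᵢ·n₁ᵢ/nᵢ), with n₁ᵢ = aᵢ+bᵢ (exposed), n₀ᵢ = cᵢ+dᵢ (unexposed), nᵢ = n₁ᵢ+n₀ᵢ.
Stratum 1 (Women): n₁ = 258, n₀ = 365, n = 623; a·n₀/n = 145·365/623 = 84.9518; c·n₁/n = 46·258/623 = 19.0498
Stratum 2 (Men): n₁ = 392, n₀ = 241, n = 633; a·n₀/n = 336·241/633 = 127.9242; c·n₁/n = 125·392/633 = 77.4092
RR_MH = (84.9518 + 127.9242) / (19.0498 + 77.4092) = 212.8760 / 96.4589 = 2.20691

2.21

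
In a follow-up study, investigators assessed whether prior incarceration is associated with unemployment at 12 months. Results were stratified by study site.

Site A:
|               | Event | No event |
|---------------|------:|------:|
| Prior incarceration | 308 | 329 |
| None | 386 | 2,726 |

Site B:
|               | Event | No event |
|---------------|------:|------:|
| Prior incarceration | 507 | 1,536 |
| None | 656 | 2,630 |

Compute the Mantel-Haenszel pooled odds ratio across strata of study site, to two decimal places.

OR_MH = Σ(aᵢdᵢ/nᵢ) / Σ(bᵢcᵢ/nᵢ), where nᵢ is the stratum total.
Stratum 1 (Site A): n = 3749; a·d/n = 308·2726/3749 = 223.9552; b·c/n = 329·386/3749 = 33.8741
Stratum 2 (Site B): n = 5329; a·d/n = 507·2630/5329 = 250.2177; b·c/n = 1536·656/5329 = 189.0816
OR_MH = (223.9552 + 250.2177) / (33.8741 + 189.0816) = 474.1729 / 222.9557 = 2.12676

2.13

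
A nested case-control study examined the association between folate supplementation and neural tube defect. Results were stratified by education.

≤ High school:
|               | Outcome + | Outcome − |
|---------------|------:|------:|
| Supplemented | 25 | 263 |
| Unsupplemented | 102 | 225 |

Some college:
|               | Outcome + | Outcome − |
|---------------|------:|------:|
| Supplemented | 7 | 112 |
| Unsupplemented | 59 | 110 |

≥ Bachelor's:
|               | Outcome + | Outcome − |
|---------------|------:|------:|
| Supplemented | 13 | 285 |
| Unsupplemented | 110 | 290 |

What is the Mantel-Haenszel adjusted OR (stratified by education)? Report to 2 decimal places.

OR_MH = Σ(aᵢdᵢ/nᵢ) / Σ(bᵢcᵢ/nᵢ), where nᵢ is the stratum total.
Stratum 1 (≤ High school): n = 615; a·d/n = 25·225/615 = 9.1463; b·c/n = 263·102/615 = 43.6195
Stratum 2 (Some college): n = 288; a·d/n = 7·110/288 = 2.6736; b·c/n = 112·59/288 = 22.9444
Stratum 3 (≥ Bachelor's): n = 698; a·d/n = 13·290/698 = 5.4011; b·c/n = 285·110/698 = 44.9140
OR_MH = (9.1463 + 2.6736 + 5.4011) / (43.6195 + 22.9444 + 44.9140) = 17.2211 / 111.4780 = 0.15448

0.15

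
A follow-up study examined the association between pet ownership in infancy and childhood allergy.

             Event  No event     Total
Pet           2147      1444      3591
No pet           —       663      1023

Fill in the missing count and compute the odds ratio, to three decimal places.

2.738

The missing cell is in the unexposed row: 1023 − 663 = 360.
So a = 2147, b = 1444, c = 360, d = 663.
OR = (a·d)/(b·c) = (2147 × 663) / (1444 × 360) = 1423461 / 519840 = 2.73827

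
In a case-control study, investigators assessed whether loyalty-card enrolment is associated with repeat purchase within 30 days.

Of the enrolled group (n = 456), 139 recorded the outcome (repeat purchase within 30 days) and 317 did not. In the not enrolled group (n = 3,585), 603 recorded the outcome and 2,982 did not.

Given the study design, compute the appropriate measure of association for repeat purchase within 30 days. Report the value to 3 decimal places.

2.168

From the description: a = 139, b = 317, c = 603, d = 2982.
This is a case-control study: participants were sampled on outcome status, so risks in the source population cannot be estimated directly — relative risk is not valid here. The odds ratio is the appropriate measure.
OR = (a·d)/(b·c) = (139 × 2982) / (317 × 603) = 414498 / 191151 = 2.16843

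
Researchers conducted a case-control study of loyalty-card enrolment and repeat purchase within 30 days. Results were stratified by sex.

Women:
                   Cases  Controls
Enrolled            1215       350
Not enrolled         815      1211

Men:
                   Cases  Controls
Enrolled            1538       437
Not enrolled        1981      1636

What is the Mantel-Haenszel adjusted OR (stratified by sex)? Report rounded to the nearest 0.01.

3.67

OR_MH = Σ(aᵢdᵢ/nᵢ) / Σ(bᵢcᵢ/nᵢ), where nᵢ is the stratum total.
Stratum 1 (Women): n = 3591; a·d/n = 1215·1211/3591 = 409.7368; b·c/n = 350·815/3591 = 79.4347
Stratum 2 (Men): n = 5592; a·d/n = 1538·1636/5592 = 449.9585; b·c/n = 437·1981/5592 = 154.8099
OR_MH = (409.7368 + 449.9585) / (79.4347 + 154.8099) = 859.6954 / 234.2446 = 3.67008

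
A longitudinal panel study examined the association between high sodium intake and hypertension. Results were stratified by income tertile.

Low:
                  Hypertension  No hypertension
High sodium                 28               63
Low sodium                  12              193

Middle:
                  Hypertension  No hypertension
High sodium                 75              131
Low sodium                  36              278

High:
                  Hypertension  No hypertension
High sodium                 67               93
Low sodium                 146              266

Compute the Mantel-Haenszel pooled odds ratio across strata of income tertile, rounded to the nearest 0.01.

2.53

OR_MH = Σ(aᵢdᵢ/nᵢ) / Σ(bᵢcᵢ/nᵢ), where nᵢ is the stratum total.
Stratum 1 (Low): n = 296; a·d/n = 28·193/296 = 18.2568; b·c/n = 63·12/296 = 2.5541
Stratum 2 (Middle): n = 520; a·d/n = 75·278/520 = 40.0962; b·c/n = 131·36/520 = 9.0692
Stratum 3 (High): n = 572; a·d/n = 67·266/572 = 31.1573; b·c/n = 93·146/572 = 23.7378
OR_MH = (18.2568 + 40.0962 + 31.1573) / (2.5541 + 9.0692 + 23.7378) = 89.5103 / 35.3610 = 2.53132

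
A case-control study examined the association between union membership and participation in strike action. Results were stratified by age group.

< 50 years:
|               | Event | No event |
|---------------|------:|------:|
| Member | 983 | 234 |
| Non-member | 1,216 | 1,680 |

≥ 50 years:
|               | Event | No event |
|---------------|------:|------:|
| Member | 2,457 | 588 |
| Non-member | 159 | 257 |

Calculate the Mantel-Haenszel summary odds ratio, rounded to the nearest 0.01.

6.07

OR_MH = Σ(aᵢdᵢ/nᵢ) / Σ(bᵢcᵢ/nᵢ), where nᵢ is the stratum total.
Stratum 1 (< 50 years): n = 4113; a·d/n = 983·1680/4113 = 401.5171; b·c/n = 234·1216/4113 = 69.1816
Stratum 2 (≥ 50 years): n = 3461; a·d/n = 2457·257/3461 = 182.4470; b·c/n = 588·159/3461 = 27.0130
OR_MH = (401.5171 + 182.4470) / (69.1816 + 27.0130) = 583.9641 / 96.1946 = 6.07065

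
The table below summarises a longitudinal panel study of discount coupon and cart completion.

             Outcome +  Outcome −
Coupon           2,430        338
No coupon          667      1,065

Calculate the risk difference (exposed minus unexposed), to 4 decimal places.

Cells: a = 2430, b = 338, c = 667, d = 1065.
Risk in exposed = 2430/2768 = 0.877890; risk in unexposed = 667/1732 = 0.385104.
Risk difference = 0.877890 − 0.385104 = 0.492786

0.4928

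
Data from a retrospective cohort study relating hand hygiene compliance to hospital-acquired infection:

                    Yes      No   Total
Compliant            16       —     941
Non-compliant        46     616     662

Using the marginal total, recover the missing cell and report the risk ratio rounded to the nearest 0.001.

The missing cell is in the exposed row: 941 − 16 = 925.
So a = 16, b = 925, c = 46, d = 616.
RR = [a/(a+b)] / [c/(c+d)] = (16/941) / (46/662) = 0.01700/0.06949 = 0.24470

0.245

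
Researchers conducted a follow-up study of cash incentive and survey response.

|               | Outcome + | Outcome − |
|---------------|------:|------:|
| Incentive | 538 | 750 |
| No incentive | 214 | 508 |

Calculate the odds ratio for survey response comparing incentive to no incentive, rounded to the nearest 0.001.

1.703

Cells: a = 538, b = 750, c = 214, d = 508.
OR = (a·d)/(b·c) = (538 × 508) / (750 × 214) = 273304 / 160500 = 1.70283
The odds of survey response are about 1.70 times as high in the incentive group.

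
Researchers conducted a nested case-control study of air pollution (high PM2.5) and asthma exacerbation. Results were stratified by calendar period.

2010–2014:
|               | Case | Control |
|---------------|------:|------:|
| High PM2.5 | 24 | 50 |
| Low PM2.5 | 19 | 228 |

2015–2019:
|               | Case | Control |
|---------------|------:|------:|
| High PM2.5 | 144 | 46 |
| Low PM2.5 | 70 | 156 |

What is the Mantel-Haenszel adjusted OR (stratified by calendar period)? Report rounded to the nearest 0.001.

6.640

OR_MH = Σ(aᵢdᵢ/nᵢ) / Σ(bᵢcᵢ/nᵢ), where nᵢ is the stratum total.
Stratum 1 (2010–2014): n = 321; a·d/n = 24·228/321 = 17.0467; b·c/n = 50·19/321 = 2.9595
Stratum 2 (2015–2019): n = 416; a·d/n = 144·156/416 = 54.0000; b·c/n = 46·70/416 = 7.7404
OR_MH = (17.0467 + 54.0000) / (2.9595 + 7.7404) = 71.0467 / 10.6999 = 6.63995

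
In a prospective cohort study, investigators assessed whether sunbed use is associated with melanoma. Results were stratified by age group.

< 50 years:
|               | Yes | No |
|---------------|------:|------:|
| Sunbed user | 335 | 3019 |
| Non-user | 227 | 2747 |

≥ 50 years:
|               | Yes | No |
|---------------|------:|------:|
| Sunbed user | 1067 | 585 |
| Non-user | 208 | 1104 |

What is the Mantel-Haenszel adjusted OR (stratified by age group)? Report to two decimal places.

OR_MH = Σ(aᵢdᵢ/nᵢ) / Σ(bᵢcᵢ/nᵢ), where nᵢ is the stratum total.
Stratum 1 (< 50 years): n = 6328; a·d/n = 335·2747/6328 = 145.4243; b·c/n = 3019·227/6328 = 108.2985
Stratum 2 (≥ 50 years): n = 2964; a·d/n = 1067·1104/2964 = 397.4251; b·c/n = 585·208/2964 = 41.0526
OR_MH = (145.4243 + 397.4251) / (108.2985 + 41.0526) = 542.8494 / 149.3511 = 3.63472

3.63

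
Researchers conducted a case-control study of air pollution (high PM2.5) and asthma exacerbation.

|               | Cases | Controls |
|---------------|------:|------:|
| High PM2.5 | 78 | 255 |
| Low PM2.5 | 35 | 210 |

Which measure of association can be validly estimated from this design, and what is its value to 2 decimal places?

Cells: a = 78, b = 255, c = 35, d = 210.
This is a case-control study: participants were sampled on outcome status, so risks in the source population cannot be estimated directly — relative risk is not valid here. The odds ratio is the appropriate measure.
OR = (a·d)/(b·c) = (78 × 210) / (255 × 35) = 16380 / 8925 = 1.83529

1.84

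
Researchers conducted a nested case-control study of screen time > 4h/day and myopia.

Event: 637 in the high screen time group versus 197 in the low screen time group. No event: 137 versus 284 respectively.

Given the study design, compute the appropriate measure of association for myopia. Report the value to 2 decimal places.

6.70

From the description: a = 637, b = 137, c = 197, d = 284.
This is a nested case-control study: participants were sampled on outcome status, so risks in the source population cannot be estimated directly — relative risk is not valid here. The odds ratio is the appropriate measure.
OR = (a·d)/(b·c) = (637 × 284) / (137 × 197) = 180908 / 26989 = 6.70303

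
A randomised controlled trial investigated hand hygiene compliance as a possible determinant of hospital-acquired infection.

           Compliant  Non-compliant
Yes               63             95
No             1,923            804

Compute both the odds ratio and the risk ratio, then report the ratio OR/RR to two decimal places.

Reading the table with exposure as columns: a = 63 (Compliant, case), b = 1923 (Compliant, non-case), c = 95 (Non-compliant, case), d = 804.
OR = (63·804)/(1923·95) = 50652/182685 = 0.27726
Risk in exposed = 63/1986 = 0.03172; risk in unexposed = 95/899 = 0.10567; RR = 0.30019
OR/RR = 0.27726 / 0.30019 = 0.92363
The outcome is not rare, so the OR lies further from 1 than the RR.

0.92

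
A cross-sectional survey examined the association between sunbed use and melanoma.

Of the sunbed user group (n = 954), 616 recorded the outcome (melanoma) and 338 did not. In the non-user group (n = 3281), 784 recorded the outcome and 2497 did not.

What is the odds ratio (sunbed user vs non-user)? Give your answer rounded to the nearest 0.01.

From the description: a = 616, b = 338, c = 784, d = 2497.
OR = (a·d)/(b·c) = (616 × 2497) / (338 × 784) = 1538152 / 264992 = 5.80452
The odds of melanoma are about 5.80 times as high in the sunbed user group.

5.80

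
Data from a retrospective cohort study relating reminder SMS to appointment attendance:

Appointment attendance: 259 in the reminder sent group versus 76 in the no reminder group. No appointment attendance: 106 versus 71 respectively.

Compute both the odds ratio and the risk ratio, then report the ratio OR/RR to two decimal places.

From the description: a = 259, b = 106, c = 76, d = 71.
OR = (259·71)/(106·76) = 18389/8056 = 2.28265
Risk in exposed = 259/365 = 0.70959; risk in unexposed = 76/147 = 0.51701; RR = 1.37249
OR/RR = 2.28265 / 1.37249 = 1.66314
The outcome is not rare, so the OR lies further from 1 than the RR.

1.66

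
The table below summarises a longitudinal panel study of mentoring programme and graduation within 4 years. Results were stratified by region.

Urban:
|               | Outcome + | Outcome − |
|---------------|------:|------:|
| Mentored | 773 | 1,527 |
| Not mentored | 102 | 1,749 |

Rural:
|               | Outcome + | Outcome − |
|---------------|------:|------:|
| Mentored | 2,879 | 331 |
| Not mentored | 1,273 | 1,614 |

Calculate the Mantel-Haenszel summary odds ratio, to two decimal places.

OR_MH = Σ(aᵢdᵢ/nᵢ) / Σ(bᵢcᵢ/nᵢ), where nᵢ is the stratum total.
Stratum 1 (Urban): n = 4151; a·d/n = 773·1749/4151 = 325.6991; b·c/n = 1527·102/4151 = 37.5220
Stratum 2 (Rural): n = 6097; a·d/n = 2879·1614/6097 = 762.1299; b·c/n = 331·1273/6097 = 69.1099
OR_MH = (325.6991 + 762.1299) / (37.5220 + 69.1099) = 1087.8290 / 106.6319 = 10.20172

10.20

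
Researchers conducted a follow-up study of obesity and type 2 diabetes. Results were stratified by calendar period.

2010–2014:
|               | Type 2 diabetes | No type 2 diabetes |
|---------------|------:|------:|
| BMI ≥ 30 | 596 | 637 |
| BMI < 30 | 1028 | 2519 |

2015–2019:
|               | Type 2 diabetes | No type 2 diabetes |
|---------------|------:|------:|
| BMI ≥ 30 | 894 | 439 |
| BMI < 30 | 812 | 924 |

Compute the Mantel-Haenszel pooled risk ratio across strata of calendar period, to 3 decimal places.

1.534

RR_MH = Σ(aᵢ·n₀ᵢ/nᵢ) / Σ(cᵢ·n₁ᵢ/nᵢ), with n₁ᵢ = aᵢ+bᵢ (exposed), n₀ᵢ = cᵢ+dᵢ (unexposed), nᵢ = n₁ᵢ+n₀ᵢ.
Stratum 1 (2010–2014): n₁ = 1233, n₀ = 3547, n = 4780; a·n₀/n = 596·3547/4780 = 442.2619; c·n₁/n = 1028·1233/4780 = 265.1724
Stratum 2 (2015–2019): n₁ = 1333, n₀ = 1736, n = 3069; a·n₀/n = 894·1736/3069 = 505.6970; c·n₁/n = 812·1333/3069 = 352.6869
RR_MH = (442.2619 + 505.6970) / (265.1724 + 352.6869) = 947.9589 / 617.8593 = 1.53426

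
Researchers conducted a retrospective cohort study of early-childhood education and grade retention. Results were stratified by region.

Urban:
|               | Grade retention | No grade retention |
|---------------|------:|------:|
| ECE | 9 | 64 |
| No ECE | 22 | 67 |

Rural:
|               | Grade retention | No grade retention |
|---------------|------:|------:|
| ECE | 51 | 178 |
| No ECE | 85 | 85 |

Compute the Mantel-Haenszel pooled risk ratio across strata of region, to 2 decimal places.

0.45

RR_MH = Σ(aᵢ·n₀ᵢ/nᵢ) / Σ(cᵢ·n₁ᵢ/nᵢ), with n₁ᵢ = aᵢ+bᵢ (exposed), n₀ᵢ = cᵢ+dᵢ (unexposed), nᵢ = n₁ᵢ+n₀ᵢ.
Stratum 1 (Urban): n₁ = 73, n₀ = 89, n = 162; a·n₀/n = 9·89/162 = 4.9444; c·n₁/n = 22·73/162 = 9.9136
Stratum 2 (Rural): n₁ = 229, n₀ = 170, n = 399; a·n₀/n = 51·170/399 = 21.7293; c·n₁/n = 85·229/399 = 48.7845
RR_MH = (4.9444 + 21.7293) / (9.9136 + 48.7845) = 26.6738 / 58.6980 = 0.45442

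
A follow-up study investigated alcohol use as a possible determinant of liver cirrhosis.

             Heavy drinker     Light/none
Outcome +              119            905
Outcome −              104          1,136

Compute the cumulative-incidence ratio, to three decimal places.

1.203

Reading the table with exposure as columns: a = 119 (Heavy drinker, case), b = 104 (Heavy drinker, non-case), c = 905 (Light/none, case), d = 1136.
Risk in exposed = 119/223 = 0.53363; risk in unexposed = 905/2041 = 0.44341.
RR = 0.53363 / 0.44341 = 1.20347
The risk among the exposed is 1.20 times that among the unexposed.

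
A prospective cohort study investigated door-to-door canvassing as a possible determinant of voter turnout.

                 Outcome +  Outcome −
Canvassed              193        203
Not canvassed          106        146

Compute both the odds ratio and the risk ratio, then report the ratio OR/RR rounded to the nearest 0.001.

Cells: a = 193, b = 203, c = 106, d = 146.
OR = (193·146)/(203·106) = 28178/21518 = 1.30951
Risk in exposed = 193/396 = 0.48737; risk in unexposed = 106/252 = 0.42063; RR = 1.15866
OR/RR = 1.30951 / 1.15866 = 1.13019
The outcome is not rare, so the OR lies further from 1 than the RR.

1.130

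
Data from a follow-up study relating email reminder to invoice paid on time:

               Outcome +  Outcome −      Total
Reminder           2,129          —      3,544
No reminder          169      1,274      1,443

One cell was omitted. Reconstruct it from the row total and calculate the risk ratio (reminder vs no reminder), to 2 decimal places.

5.13

The missing cell is in the exposed row: 3544 − 2129 = 1415.
So a = 2129, b = 1415, c = 169, d = 1274.
RR = [a/(a+b)] / [c/(c+d)] = (2129/3544) / (169/1443) = 0.60073/0.11712 = 5.12934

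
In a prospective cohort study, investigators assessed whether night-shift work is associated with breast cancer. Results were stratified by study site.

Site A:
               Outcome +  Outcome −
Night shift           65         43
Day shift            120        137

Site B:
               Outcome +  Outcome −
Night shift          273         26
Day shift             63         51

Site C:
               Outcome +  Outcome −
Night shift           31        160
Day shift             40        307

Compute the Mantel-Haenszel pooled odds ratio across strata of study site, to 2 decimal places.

OR_MH = Σ(aᵢdᵢ/nᵢ) / Σ(bᵢcᵢ/nᵢ), where nᵢ is the stratum total.
Stratum 1 (Site A): n = 365; a·d/n = 65·137/365 = 24.3973; b·c/n = 43·120/365 = 14.1370
Stratum 2 (Site B): n = 413; a·d/n = 273·51/413 = 33.7119; b·c/n = 26·63/413 = 3.9661
Stratum 3 (Site C): n = 538; a·d/n = 31·307/538 = 17.6896; b·c/n = 160·40/538 = 11.8959
OR_MH = (24.3973 + 33.7119 + 17.6896) / (14.1370 + 3.9661 + 11.8959) = 75.7987 / 29.9990 = 2.52671

2.53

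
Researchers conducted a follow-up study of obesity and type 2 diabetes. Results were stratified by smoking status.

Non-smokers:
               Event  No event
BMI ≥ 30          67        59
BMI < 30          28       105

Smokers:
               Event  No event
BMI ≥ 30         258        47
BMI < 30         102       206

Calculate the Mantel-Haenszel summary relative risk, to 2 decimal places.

2.55

RR_MH = Σ(aᵢ·n₀ᵢ/nᵢ) / Σ(cᵢ·n₁ᵢ/nᵢ), with n₁ᵢ = aᵢ+bᵢ (exposed), n₀ᵢ = cᵢ+dᵢ (unexposed), nᵢ = n₁ᵢ+n₀ᵢ.
Stratum 1 (Non-smokers): n₁ = 126, n₀ = 133, n = 259; a·n₀/n = 67·133/259 = 34.4054; c·n₁/n = 28·126/259 = 13.6216
Stratum 2 (Smokers): n₁ = 305, n₀ = 308, n = 613; a·n₀/n = 258·308/613 = 129.6313; c·n₁/n = 102·305/613 = 50.7504
RR_MH = (34.4054 + 129.6313) / (13.6216 + 50.7504) = 164.0367 / 64.3720 = 2.54826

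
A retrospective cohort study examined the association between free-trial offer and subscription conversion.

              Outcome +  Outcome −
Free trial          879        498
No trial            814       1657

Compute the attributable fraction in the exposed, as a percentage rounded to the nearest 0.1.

48.4

Cells: a = 879, b = 498, c = 814, d = 1657.
Risk in exposed = 879/1377 = 0.63834; risk in unexposed = 814/2471 = 0.32942.
RR = 0.63834/0.32942 = 1.93777
AR% = (RR − 1)/RR × 100 = (1.93777 − 1)/1.93777 × 100 = 48.3944%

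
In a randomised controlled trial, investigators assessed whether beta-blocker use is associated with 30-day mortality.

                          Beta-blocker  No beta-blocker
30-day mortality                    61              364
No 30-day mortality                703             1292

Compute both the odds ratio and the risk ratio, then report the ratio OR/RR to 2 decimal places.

Reading the table with exposure as columns: a = 61 (Beta-blocker, case), b = 703 (Beta-blocker, non-case), c = 364 (No beta-blocker, case), d = 1292.
OR = (61·1292)/(703·364) = 78812/255892 = 0.30799
Risk in exposed = 61/764 = 0.07984; risk in unexposed = 364/1656 = 0.21981; RR = 0.36324
OR/RR = 0.30799 / 0.36324 = 0.84789
The outcome is not rare, so the OR lies further from 1 than the RR.

0.85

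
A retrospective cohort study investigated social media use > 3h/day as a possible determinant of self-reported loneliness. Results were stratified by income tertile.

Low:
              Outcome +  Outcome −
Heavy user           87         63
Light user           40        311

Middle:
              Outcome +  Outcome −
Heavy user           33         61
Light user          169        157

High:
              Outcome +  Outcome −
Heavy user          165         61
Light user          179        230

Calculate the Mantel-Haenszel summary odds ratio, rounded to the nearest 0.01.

OR_MH = Σ(aᵢdᵢ/nᵢ) / Σ(bᵢcᵢ/nᵢ), where nᵢ is the stratum total.
Stratum 1 (Low): n = 501; a·d/n = 87·311/501 = 54.0060; b·c/n = 63·40/501 = 5.0299
Stratum 2 (Middle): n = 420; a·d/n = 33·157/420 = 12.3357; b·c/n = 61·169/420 = 24.5452
Stratum 3 (High): n = 635; a·d/n = 165·230/635 = 59.7638; b·c/n = 61·179/635 = 17.1953
OR_MH = (54.0060 + 12.3357 + 59.7638) / (5.0299 + 24.5452 + 17.1953) = 126.1055 / 46.7705 = 2.69626

2.70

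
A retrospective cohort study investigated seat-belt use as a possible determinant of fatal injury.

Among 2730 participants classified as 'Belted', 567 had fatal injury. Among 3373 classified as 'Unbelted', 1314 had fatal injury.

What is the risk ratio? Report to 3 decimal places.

0.533

From the description: a = 567, b = 2163, c = 1314, d = 2059.
Risk in exposed = 567/2730 = 0.20769; risk in unexposed = 1314/3373 = 0.38956.
RR = 0.20769 / 0.38956 = 0.53314
The risk is 47% lower among the exposed than among the unexposed.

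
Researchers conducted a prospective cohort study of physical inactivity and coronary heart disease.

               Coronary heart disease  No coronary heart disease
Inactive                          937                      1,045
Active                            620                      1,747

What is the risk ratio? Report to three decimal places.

Cells: a = 937, b = 1045, c = 620, d = 1747.
Risk in exposed = 937/1982 = 0.47275; risk in unexposed = 620/2367 = 0.26193.
RR = 0.47275 / 0.26193 = 1.80486
The risk among the exposed is 1.80 times that among the unexposed.

1.805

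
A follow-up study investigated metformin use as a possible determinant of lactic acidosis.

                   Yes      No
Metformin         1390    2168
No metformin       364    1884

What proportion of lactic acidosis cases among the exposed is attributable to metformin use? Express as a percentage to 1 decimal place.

Cells: a = 1390, b = 2168, c = 364, d = 1884.
Risk in exposed = 1390/3558 = 0.39067; risk in unexposed = 364/2248 = 0.16192.
RR = 0.39067/0.16192 = 2.41270
AR% = (RR − 1)/RR × 100 = (2.41270 − 1)/2.41270 × 100 = 58.5527%

58.6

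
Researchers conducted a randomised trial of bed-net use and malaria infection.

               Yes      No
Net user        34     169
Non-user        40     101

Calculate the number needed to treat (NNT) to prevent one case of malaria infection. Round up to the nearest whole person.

9

Risk in treated group = 34/203 = 0.16749; risk in control = 40/141 = 0.28369.
Absolute risk reduction = 0.28369 − 0.16749 = 0.11620
NNT = 1 / ARR = 1 / 0.11620 = 8.606 → round up → 9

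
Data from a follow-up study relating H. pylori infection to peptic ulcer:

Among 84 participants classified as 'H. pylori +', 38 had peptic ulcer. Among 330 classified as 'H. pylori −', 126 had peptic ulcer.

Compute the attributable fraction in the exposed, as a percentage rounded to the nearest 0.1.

From the description: a = 38, b = 46, c = 126, d = 204.
Risk in exposed = 38/84 = 0.45238; risk in unexposed = 126/330 = 0.38182.
RR = 0.45238/0.38182 = 1.18481
AR% = (RR − 1)/RR × 100 = (1.18481 − 1)/1.18481 × 100 = 15.5981%

15.6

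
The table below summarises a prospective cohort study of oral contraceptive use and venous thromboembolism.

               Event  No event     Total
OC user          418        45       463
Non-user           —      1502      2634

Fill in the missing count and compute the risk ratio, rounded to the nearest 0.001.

The missing cell is in the unexposed row: 2634 − 1502 = 1132.
So a = 418, b = 45, c = 1132, d = 1502.
RR = [a/(a+b)] / [c/(c+d)] = (418/463) / (1132/2634) = 0.90281/0.42976 = 2.10070

2.101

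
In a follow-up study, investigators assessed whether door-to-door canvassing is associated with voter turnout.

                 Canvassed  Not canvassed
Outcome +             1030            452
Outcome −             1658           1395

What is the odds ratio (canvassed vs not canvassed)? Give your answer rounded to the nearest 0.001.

Reading the table with exposure as columns: a = 1030 (Canvassed, case), b = 1658 (Canvassed, non-case), c = 452 (Not canvassed, case), d = 1395.
OR = (a·d)/(b·c) = (1030 × 1395) / (1658 × 452) = 1436850 / 749416 = 1.91729
The odds of voter turnout are about 1.92 times as high in the canvassed group.

1.917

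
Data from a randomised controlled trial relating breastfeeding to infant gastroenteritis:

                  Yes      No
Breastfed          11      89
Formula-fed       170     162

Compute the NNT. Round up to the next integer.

3

Risk in treated group = 11/100 = 0.11000; risk in control = 170/332 = 0.51205.
Absolute risk reduction = 0.51205 − 0.11000 = 0.40205
NNT = 1 / ARR = 1 / 0.40205 = 2.487 → round up → 3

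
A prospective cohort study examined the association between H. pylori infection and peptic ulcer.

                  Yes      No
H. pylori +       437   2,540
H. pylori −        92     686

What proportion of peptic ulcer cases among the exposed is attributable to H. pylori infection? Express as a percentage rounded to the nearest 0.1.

Cells: a = 437, b = 2540, c = 92, d = 686.
Risk in exposed = 437/2977 = 0.14679; risk in unexposed = 92/778 = 0.11825.
RR = 0.14679/0.11825 = 1.24135
AR% = (RR − 1)/RR × 100 = (1.24135 − 1)/1.24135 × 100 = 19.4426%

19.4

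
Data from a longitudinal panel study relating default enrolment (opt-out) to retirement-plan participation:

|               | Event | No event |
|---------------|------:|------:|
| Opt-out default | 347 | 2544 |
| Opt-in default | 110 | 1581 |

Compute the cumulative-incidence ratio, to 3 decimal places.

Cells: a = 347, b = 2544, c = 110, d = 1581.
Risk in exposed = 347/2891 = 0.12003; risk in unexposed = 110/1691 = 0.06505.
RR = 0.12003 / 0.06505 = 1.84515
The risk among the exposed is 1.85 times that among the unexposed.

1.845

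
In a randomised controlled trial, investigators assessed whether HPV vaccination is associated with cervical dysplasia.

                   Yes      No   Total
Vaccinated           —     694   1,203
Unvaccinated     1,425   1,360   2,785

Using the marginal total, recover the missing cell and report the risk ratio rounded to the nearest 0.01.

The missing cell is in the exposed row: 1203 − 694 = 509.
So a = 509, b = 694, c = 1425, d = 1360.
RR = [a/(a+b)] / [c/(c+d)] = (509/1203) / (1425/2785) = 0.42311/0.51167 = 0.82692

0.83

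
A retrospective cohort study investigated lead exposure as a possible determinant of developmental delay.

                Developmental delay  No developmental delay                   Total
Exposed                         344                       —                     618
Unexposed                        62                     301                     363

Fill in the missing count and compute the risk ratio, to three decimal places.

The missing cell is in the exposed row: 618 − 344 = 274.
So a = 344, b = 274, c = 62, d = 301.
RR = [a/(a+b)] / [c/(c+d)] = (344/618) / (62/363) = 0.55663/0.17080 = 3.25900

3.259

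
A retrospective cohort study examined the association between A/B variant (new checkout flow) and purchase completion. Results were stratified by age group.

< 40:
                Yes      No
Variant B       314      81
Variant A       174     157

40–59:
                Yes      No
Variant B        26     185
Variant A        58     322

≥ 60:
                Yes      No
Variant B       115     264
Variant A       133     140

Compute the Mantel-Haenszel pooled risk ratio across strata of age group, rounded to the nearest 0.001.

RR_MH = Σ(aᵢ·n₀ᵢ/nᵢ) / Σ(cᵢ·n₁ᵢ/nᵢ), with n₁ᵢ = aᵢ+bᵢ (exposed), n₀ᵢ = cᵢ+dᵢ (unexposed), nᵢ = n₁ᵢ+n₀ᵢ.
Stratum 1 (< 40): n₁ = 395, n₀ = 331, n = 726; a·n₀/n = 314·331/726 = 143.1598; c·n₁/n = 174·395/726 = 94.6694
Stratum 2 (40–59): n₁ = 211, n₀ = 380, n = 591; a·n₀/n = 26·380/591 = 16.7174; c·n₁/n = 58·211/591 = 20.7073
Stratum 3 (≥ 60): n₁ = 379, n₀ = 273, n = 652; a·n₀/n = 115·273/652 = 48.1518; c·n₁/n = 133·379/652 = 77.3113
RR_MH = (143.1598 + 16.7174 + 48.1518) / (94.6694 + 20.7073 + 77.3113) = 208.0290 / 192.6880 = 1.07962

1.080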